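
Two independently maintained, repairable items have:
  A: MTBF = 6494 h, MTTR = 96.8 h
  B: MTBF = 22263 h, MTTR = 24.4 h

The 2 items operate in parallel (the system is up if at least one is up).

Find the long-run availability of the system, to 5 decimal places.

A(A) = MTBF/(MTBF+MTTR) = 6494/(6494+96.8) = 0.985313
A(B) = MTBF/(MTBF+MTTR) = 22263/(22263+24.4) = 0.998905
Parallel availability: 1 − (1 − 0.985313)(1 − 0.998905) = 0.99998

0.99998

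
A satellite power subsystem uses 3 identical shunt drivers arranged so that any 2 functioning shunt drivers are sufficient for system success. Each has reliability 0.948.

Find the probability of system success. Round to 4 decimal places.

R = Σ_{i=2}^{3} C(3,i) p^i (1−p)^{3−i} with p = 0.948
C(3,2)·0.948^2·0.052^1 = 0.140198
C(3,3)·0.948^3·0.052^0 = 0.851971
Sum = 0.9922

0.9922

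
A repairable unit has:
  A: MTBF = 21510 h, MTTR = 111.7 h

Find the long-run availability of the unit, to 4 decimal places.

0.9948

A(A) = MTBF/(MTBF+MTTR) = 21510/(21510+111.7) = 0.9948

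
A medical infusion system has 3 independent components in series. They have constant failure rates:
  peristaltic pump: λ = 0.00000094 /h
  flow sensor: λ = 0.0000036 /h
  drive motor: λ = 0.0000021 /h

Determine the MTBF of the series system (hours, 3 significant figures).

151000

Series of exponential components: λ_sys = Σ λ_i
λ_sys = 0.00000094 + 0.0000036 + 0.0000021 = 6.6400e-06 /h
MTBF = 1 / λ_sys = 151000 h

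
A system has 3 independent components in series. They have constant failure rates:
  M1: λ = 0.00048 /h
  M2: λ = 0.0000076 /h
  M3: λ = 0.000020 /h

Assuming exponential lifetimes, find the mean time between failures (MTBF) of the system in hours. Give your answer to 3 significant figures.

Series of exponential components: λ_sys = Σ λ_i
λ_sys = 0.00048 + 0.0000076 + 0.000020 = 5.0760e-04 /h
MTBF = 1 / λ_sys = 1970 h

1970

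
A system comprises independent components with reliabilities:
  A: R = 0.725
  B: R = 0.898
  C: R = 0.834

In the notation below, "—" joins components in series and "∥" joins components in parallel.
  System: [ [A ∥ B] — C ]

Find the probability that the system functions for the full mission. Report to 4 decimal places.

0.8106

Parallel (A and B): 1 − (1 − 0.725000)(1 − 0.898000) = 0.971950
Series ([0.971950] and C): 0.971950 × 0.834000 = 0.8106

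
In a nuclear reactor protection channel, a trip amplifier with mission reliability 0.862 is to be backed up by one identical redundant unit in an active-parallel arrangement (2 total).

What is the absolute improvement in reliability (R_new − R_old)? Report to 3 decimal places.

0.119

R_before = 0.862
R_after = 1 − (1 − 0.862)^2 = 0.981
ΔR = 0.981 − 0.862 = 0.119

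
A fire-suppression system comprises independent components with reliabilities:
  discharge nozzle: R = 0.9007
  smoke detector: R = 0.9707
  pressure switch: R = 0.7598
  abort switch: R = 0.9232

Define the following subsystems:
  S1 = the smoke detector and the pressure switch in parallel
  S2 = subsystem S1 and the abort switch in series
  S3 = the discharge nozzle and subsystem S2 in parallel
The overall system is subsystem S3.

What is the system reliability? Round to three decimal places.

Parallel (smoke detector and pressure switch): 1 − (1 − 0.97070)(1 − 0.75980) = 0.99296
Series ([0.99296] and abort switch): 0.99296 × 0.92320 = 0.91670
Parallel (discharge nozzle and [0.91670]): 1 − (1 − 0.90070)(1 − 0.91670) = 0.992

0.992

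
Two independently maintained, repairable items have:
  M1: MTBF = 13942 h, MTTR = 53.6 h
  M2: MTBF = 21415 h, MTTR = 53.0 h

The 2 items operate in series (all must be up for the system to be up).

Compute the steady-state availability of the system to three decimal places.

A(M1) = MTBF/(MTBF+MTTR) = 13942/(13942+53.6) = 0.996170
A(M2) = MTBF/(MTBF+MTTR) = 21415/(21415+53.0) = 0.997531
Series availability: 0.996170 × 0.997531 = 0.994

0.994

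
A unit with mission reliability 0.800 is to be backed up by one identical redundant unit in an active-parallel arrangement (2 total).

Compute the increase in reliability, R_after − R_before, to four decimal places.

0.1600

R_before = 0.800
R_after = 1 − (1 − 0.800)^2 = 0.9600
ΔR = 0.9600 − 0.800 = 0.1600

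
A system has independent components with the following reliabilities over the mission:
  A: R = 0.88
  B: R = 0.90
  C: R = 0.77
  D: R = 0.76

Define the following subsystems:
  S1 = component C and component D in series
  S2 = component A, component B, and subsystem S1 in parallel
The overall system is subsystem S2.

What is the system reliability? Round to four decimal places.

Series (C and D): 0.770000 × 0.760000 = 0.585200
Parallel (A, B, and [0.585200]): 1 − (1 − 0.880000)(1 − 0.900000)(1 − 0.585200) = 0.9950

0.9950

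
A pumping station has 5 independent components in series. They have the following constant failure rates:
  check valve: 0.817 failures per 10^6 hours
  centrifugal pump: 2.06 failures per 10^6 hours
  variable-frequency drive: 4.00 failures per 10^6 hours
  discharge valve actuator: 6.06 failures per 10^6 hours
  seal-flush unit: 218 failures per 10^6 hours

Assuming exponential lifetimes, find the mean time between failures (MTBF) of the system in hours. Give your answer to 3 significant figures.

4330

Series of exponential components: λ_sys = Σ λ_i
λ_sys = 0.000000817 + 0.00000206 + 0.00000400 + 0.00000606 + 0.000218 = 2.3094e-04 /h
MTBF = 1 / λ_sys = 4330 h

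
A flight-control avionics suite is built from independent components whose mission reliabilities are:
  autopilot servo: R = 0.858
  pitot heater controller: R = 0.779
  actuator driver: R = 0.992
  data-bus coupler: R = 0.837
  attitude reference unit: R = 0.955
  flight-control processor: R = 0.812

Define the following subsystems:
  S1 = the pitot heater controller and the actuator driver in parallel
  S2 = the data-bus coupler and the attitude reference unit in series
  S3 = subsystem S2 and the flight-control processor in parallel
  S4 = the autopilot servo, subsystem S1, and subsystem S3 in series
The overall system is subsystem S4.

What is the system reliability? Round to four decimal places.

0.8242

Parallel (pitot heater controller and actuator driver): 1 − (1 − 0.779000)(1 − 0.992000) = 0.998232
Series (data-bus coupler and attitude reference unit): 0.837000 × 0.955000 = 0.799335
Parallel ([0.799335] and flight-control processor): 1 − (1 − 0.799335)(1 − 0.812000) = 0.962275
Series (autopilot servo, [0.998232], and [0.962275]): 0.858000 × 0.998232 × 0.962275 = 0.8242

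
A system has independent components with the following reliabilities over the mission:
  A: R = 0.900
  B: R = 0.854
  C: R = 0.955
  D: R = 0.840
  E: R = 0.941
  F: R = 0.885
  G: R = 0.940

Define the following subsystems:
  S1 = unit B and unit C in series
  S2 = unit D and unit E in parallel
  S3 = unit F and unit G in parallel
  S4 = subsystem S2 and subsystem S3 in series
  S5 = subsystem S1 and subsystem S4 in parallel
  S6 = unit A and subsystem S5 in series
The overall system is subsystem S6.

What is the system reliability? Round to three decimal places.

0.897

Series (B and C): 0.85400 × 0.95500 = 0.81557
Parallel (D and E): 1 − (1 − 0.84000)(1 − 0.94100) = 0.99056
Parallel (F and G): 1 − (1 − 0.88500)(1 − 0.94000) = 0.99310
Series ([0.99056] and [0.99310]): 0.99056 × 0.99310 = 0.98373
Parallel ([0.81557] and [0.98373]): 1 − (1 − 0.81557)(1 − 0.98373) = 0.99700
Series (A and [0.99700]): 0.90000 × 0.99700 = 0.897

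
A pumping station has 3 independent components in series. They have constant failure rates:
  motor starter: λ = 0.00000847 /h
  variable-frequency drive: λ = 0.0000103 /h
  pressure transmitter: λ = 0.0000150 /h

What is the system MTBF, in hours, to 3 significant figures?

Series of exponential components: λ_sys = Σ λ_i
λ_sys = 0.00000847 + 0.0000103 + 0.0000150 = 3.3770e-05 /h
MTBF = 1 / λ_sys = 29600 h

29600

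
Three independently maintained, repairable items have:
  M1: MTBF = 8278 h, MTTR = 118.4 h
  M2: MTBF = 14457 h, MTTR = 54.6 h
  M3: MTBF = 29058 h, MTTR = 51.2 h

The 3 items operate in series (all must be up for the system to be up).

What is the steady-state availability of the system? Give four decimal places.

0.9805

A(M1) = MTBF/(MTBF+MTTR) = 8278/(8278+118.4) = 0.985899
A(M2) = MTBF/(MTBF+MTTR) = 14457/(14457+54.6) = 0.996237
A(M3) = MTBF/(MTBF+MTTR) = 29058/(29058+51.2) = 0.998241
Series availability: 0.985899 × 0.996237 × 0.998241 = 0.9805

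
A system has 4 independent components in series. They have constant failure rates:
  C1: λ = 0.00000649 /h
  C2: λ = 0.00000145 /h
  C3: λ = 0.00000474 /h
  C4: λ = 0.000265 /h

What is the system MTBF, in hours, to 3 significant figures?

Series of exponential components: λ_sys = Σ λ_i
λ_sys = 0.00000649 + 0.00000145 + 0.00000474 + 0.000265 = 2.7768e-04 /h
MTBF = 1 / λ_sys = 3600 h

3600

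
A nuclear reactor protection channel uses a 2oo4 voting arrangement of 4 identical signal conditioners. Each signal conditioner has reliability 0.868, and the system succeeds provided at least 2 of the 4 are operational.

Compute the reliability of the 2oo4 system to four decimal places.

R = Σ_{i=2}^{4} C(4,i) p^i (1−p)^{4−i} with p = 0.868
C(4,2)·0.868^2·0.132^2 = 0.078766
C(4,3)·0.868^3·0.132^1 = 0.345297
C(4,4)·0.868^4·0.132^0 = 0.567648
Sum = 0.9917

0.9917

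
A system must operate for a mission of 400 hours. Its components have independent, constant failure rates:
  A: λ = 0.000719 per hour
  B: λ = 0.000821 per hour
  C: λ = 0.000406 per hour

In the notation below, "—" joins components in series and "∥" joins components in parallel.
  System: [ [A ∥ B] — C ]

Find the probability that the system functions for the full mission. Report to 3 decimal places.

R(A) = exp(−0.000719 × 400) = 0.75006
R(B) = exp(−0.000821 × 400) = 0.72007
R(C) = exp(−0.000406 × 400) = 0.85010
Parallel (A and B): 1 − (1 − 0.75006)(1 − 0.72007) = 0.93003
Series ([0.93003] and C): 0.93003 × 0.85010 = 0.791

0.791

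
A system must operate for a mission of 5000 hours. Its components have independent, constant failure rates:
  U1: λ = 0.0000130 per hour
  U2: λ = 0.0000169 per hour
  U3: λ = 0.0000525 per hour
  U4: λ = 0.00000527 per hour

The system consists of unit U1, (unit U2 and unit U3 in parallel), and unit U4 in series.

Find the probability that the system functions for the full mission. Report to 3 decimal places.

0.896

R(U1) = exp(−0.0000130 × 5000) = 0.93707
R(U2) = exp(−0.0000169 × 5000) = 0.91897
R(U3) = exp(−0.0000525 × 5000) = 0.76913
R(U4) = exp(−0.00000527 × 5000) = 0.97399
Parallel (U2 and U3): 1 − (1 − 0.91897)(1 − 0.76913) = 0.98129
Series (U1, [0.98129], and U4): 0.93707 × 0.98129 × 0.97399 = 0.896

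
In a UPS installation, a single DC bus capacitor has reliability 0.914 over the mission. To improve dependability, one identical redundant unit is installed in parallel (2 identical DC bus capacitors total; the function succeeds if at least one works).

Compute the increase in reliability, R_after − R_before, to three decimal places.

0.079

R_before = 0.914
R_after = 1 − (1 − 0.914)^2 = 0.993
ΔR = 0.993 − 0.914 = 0.079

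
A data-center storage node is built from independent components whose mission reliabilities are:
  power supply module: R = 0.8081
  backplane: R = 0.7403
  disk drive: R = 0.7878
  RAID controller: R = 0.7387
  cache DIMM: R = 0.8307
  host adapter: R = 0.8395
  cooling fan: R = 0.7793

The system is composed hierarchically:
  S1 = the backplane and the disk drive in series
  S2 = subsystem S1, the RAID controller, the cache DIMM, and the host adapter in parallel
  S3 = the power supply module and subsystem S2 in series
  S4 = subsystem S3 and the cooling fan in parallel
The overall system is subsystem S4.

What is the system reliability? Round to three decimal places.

Series (backplane and disk drive): 0.74030 × 0.78780 = 0.58321
Parallel ([0.58321], RAID controller, cache DIMM, and host adapter): 1 − (1 − 0.58321)(1 − 0.73870)(1 − 0.83070)(1 − 0.83950) = 0.99704
Series (power supply module and [0.99704]): 0.80810 × 0.99704 = 0.80571
Parallel ([0.80571] and cooling fan): 1 − (1 − 0.80571)(1 − 0.77930) = 0.957

0.957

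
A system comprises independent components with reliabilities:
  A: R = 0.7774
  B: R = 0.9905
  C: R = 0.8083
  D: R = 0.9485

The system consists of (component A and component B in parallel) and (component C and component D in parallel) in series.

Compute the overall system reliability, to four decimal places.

0.9880

Parallel (A and B): 1 − (1 − 0.777400)(1 − 0.990500) = 0.997885
Parallel (C and D): 1 − (1 − 0.808300)(1 − 0.948500) = 0.990127
Series ([0.997885] and [0.990127]): 0.997885 × 0.990127 = 0.9880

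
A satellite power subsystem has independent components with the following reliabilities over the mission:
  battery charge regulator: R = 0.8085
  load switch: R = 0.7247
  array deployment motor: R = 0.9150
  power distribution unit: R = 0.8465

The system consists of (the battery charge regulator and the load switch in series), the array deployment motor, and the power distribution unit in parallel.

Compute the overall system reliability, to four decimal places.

0.9946

Series (battery charge regulator and load switch): 0.808500 × 0.724700 = 0.585920
Parallel ([0.585920], array deployment motor, and power distribution unit): 1 − (1 − 0.585920)(1 − 0.915000)(1 − 0.846500) = 0.9946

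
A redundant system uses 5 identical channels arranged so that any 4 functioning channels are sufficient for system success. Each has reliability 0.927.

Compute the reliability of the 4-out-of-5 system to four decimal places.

0.9541

R = Σ_{i=4}^{5} C(5,i) p^i (1−p)^{5−i} with p = 0.927
C(5,4)·0.927^4·0.073^1 = 0.269533
C(5,5)·0.927^5·0.073^0 = 0.684540
Sum = 0.9541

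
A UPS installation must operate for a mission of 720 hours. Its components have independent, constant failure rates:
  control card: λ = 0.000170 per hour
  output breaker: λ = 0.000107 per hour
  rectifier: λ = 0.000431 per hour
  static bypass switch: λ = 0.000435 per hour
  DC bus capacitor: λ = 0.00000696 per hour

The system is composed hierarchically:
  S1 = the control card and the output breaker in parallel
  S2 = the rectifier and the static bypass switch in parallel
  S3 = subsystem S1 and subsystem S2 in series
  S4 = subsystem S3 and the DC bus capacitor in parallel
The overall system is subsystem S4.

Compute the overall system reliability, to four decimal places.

0.9996

R(control card) = exp(−0.000170 × 720) = 0.884794
R(output breaker) = exp(−0.000107 × 720) = 0.925853
R(rectifier) = exp(−0.000431 × 720) = 0.733212
R(static bypass switch) = exp(−0.000435 × 720) = 0.731104
R(DC bus capacitor) = exp(−0.00000696 × 720) = 0.995001
Parallel (control card and output breaker): 1 − (1 − 0.884794)(1 − 0.925853) = 0.991458
Parallel (rectifier and static bypass switch): 1 − (1 − 0.733212)(1 − 0.731104) = 0.928262
Series ([0.991458] and [0.928262]): 0.991458 × 0.928262 = 0.920333
Parallel ([0.920333] and DC bus capacitor): 1 − (1 − 0.920333)(1 − 0.995001) = 0.9996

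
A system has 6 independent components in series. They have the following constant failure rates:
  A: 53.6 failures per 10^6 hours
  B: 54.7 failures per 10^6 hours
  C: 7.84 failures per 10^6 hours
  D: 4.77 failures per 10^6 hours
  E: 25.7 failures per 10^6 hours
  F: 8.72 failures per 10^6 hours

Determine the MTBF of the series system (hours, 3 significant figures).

Series of exponential components: λ_sys = Σ λ_i
λ_sys = 0.0000536 + 0.0000547 + 0.00000784 + 0.00000477 + 0.0000257 + 0.00000872 = 1.5533e-04 /h
MTBF = 1 / λ_sys = 6440 h

6440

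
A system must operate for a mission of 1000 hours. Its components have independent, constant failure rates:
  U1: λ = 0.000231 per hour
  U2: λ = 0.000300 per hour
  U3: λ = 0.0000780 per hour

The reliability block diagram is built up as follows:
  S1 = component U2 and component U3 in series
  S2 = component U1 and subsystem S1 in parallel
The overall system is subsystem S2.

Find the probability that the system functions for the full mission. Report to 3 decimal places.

R(U1) = exp(−0.000231 × 1000) = 0.79374
R(U2) = exp(−0.000300 × 1000) = 0.74082
R(U3) = exp(−0.0000780 × 1000) = 0.92496
Series (U2 and U3): 0.74082 × 0.92496 = 0.68523
Parallel (U1 and [0.68523]): 1 − (1 − 0.79374)(1 − 0.68523) = 0.935

0.935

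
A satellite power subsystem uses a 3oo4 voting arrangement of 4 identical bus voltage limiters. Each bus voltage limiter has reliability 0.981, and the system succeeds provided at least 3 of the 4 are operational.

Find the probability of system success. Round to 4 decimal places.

R = Σ_{i=3}^{4} C(4,i) p^i (1−p)^{4−i} with p = 0.981
C(4,3)·0.981^3·0.019^1 = 0.071750
C(4,4)·0.981^4·0.019^0 = 0.926139
Sum = 0.9979

0.9979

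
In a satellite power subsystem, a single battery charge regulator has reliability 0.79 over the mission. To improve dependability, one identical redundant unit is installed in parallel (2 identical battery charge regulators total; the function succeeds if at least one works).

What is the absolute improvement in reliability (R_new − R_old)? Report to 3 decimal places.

R_before = 0.79
R_after = 1 − (1 − 0.79)^2 = 0.956
ΔR = 0.956 − 0.79 = 0.166

0.166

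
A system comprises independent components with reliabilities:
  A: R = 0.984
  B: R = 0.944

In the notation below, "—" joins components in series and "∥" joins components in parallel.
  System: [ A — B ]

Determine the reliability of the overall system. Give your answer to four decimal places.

Series (A and B): 0.984000 × 0.944000 = 0.9289

0.9289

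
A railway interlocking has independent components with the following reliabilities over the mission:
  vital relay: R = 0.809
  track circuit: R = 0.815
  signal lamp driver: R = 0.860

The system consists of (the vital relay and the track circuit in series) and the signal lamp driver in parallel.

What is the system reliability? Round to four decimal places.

0.9523

Series (vital relay and track circuit): 0.809000 × 0.815000 = 0.659335
Parallel ([0.659335] and signal lamp driver): 1 − (1 − 0.659335)(1 − 0.860000) = 0.9523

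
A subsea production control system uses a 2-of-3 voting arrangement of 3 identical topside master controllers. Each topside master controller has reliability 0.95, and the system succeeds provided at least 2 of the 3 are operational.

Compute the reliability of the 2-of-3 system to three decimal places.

0.993

R = Σ_{i=2}^{3} C(3,i) p^i (1−p)^{3−i} with p = 0.95
C(3,2)·0.95^2·0.05^1 = 0.13538
C(3,3)·0.95^3·0.05^0 = 0.85738
Sum = 0.993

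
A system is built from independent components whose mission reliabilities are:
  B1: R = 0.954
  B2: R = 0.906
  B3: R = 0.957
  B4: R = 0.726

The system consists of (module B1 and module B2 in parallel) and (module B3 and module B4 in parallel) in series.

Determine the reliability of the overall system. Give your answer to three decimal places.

Parallel (B1 and B2): 1 − (1 − 0.95400)(1 − 0.90600) = 0.99568
Parallel (B3 and B4): 1 − (1 − 0.95700)(1 − 0.72600) = 0.98822
Series ([0.99568] and [0.98822]): 0.99568 × 0.98822 = 0.984

0.984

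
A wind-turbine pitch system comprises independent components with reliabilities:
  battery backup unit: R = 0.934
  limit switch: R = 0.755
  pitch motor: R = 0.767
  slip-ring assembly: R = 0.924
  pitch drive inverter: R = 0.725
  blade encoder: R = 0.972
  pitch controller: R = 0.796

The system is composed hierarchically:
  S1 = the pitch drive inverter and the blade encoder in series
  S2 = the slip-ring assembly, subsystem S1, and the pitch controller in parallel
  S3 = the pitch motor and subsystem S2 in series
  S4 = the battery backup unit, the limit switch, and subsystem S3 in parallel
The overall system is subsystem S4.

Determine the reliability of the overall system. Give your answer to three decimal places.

0.996

Series (pitch drive inverter and blade encoder): 0.72500 × 0.97200 = 0.70470
Parallel (slip-ring assembly, [0.70470], and pitch controller): 1 − (1 − 0.92400)(1 − 0.70470)(1 − 0.79600) = 0.99542
Series (pitch motor and [0.99542]): 0.76700 × 0.99542 = 0.76349
Parallel (battery backup unit, limit switch, and [0.76349]): 1 − (1 − 0.93400)(1 − 0.75500)(1 − 0.76349) = 0.996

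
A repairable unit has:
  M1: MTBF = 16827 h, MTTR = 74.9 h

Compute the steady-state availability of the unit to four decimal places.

A(M1) = MTBF/(MTBF+MTTR) = 16827/(16827+74.9) = 0.9956

0.9956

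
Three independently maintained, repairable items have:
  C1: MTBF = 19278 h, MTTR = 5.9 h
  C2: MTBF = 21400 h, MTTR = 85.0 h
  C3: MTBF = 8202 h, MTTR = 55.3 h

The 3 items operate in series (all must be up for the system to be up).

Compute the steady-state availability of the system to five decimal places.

0.98907

A(C1) = MTBF/(MTBF+MTTR) = 19278/(19278+5.9) = 0.999694
A(C2) = MTBF/(MTBF+MTTR) = 21400/(21400+85.0) = 0.996044
A(C3) = MTBF/(MTBF+MTTR) = 8202/(8202+55.3) = 0.993303
Series availability: 0.999694 × 0.996044 × 0.993303 = 0.98907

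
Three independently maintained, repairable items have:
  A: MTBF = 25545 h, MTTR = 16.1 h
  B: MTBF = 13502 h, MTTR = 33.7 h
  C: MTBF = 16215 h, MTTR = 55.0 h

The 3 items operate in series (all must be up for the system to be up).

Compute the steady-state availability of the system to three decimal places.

0.994

A(A) = MTBF/(MTBF+MTTR) = 25545/(25545+16.1) = 0.999370
A(B) = MTBF/(MTBF+MTTR) = 13502/(13502+33.7) = 0.997510
A(C) = MTBF/(MTBF+MTTR) = 16215/(16215+55.0) = 0.996620
Series availability: 0.999370 × 0.997510 × 0.996620 = 0.994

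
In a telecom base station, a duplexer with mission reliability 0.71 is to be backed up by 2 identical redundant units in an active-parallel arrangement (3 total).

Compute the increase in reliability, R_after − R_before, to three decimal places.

R_before = 0.71
R_after = 1 − (1 − 0.71)^3 = 0.976
ΔR = 0.976 − 0.71 = 0.266

0.266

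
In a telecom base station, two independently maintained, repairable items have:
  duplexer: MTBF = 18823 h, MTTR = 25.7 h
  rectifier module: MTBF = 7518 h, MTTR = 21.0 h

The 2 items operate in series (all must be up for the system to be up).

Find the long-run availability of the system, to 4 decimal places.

A(duplexer) = MTBF/(MTBF+MTTR) = 18823/(18823+25.7) = 0.998637
A(rectifier module) = MTBF/(MTBF+MTTR) = 7518/(7518+21.0) = 0.997214
Series availability: 0.998637 × 0.997214 = 0.9959

0.9959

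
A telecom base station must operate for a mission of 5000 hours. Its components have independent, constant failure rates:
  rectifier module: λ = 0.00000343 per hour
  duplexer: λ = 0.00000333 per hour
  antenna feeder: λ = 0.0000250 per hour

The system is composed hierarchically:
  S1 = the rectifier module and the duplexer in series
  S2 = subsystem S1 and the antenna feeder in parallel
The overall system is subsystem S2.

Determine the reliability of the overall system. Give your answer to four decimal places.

0.9961

R(rectifier module) = exp(−0.00000343 × 5000) = 0.982996
R(duplexer) = exp(−0.00000333 × 5000) = 0.983488
R(antenna feeder) = exp(−0.0000250 × 5000) = 0.882497
Series (rectifier module and duplexer): 0.982996 × 0.983488 = 0.966765
Parallel ([0.966765] and antenna feeder): 1 − (1 − 0.966765)(1 − 0.882497) = 0.9961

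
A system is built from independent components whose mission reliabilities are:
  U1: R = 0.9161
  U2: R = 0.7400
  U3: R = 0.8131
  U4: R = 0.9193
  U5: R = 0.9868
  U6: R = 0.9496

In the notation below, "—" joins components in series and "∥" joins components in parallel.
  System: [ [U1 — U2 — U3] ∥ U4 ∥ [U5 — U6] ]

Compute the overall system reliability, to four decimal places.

0.9977

Series (U1, U2, and U3): 0.916100 × 0.740000 × 0.813100 = 0.551212
Series (U5 and U6): 0.986800 × 0.949600 = 0.937065
Parallel ([0.551212], U4, and [0.937065]): 1 − (1 − 0.551212)(1 − 0.919300)(1 − 0.937065) = 0.9977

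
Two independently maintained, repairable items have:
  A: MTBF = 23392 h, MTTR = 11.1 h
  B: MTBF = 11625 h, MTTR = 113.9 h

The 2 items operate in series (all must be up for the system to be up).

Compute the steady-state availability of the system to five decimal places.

0.98983

A(A) = MTBF/(MTBF+MTTR) = 23392/(23392+11.1) = 0.999526
A(B) = MTBF/(MTBF+MTTR) = 11625/(11625+113.9) = 0.990297
Series availability: 0.999526 × 0.990297 = 0.98983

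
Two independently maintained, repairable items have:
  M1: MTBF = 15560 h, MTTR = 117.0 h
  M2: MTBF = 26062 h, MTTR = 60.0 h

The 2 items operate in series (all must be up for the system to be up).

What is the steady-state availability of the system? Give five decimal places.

A(M1) = MTBF/(MTBF+MTTR) = 15560/(15560+117.0) = 0.992537
A(M2) = MTBF/(MTBF+MTTR) = 26062/(26062+60.0) = 0.997703
Series availability: 0.992537 × 0.997703 = 0.99026

0.99026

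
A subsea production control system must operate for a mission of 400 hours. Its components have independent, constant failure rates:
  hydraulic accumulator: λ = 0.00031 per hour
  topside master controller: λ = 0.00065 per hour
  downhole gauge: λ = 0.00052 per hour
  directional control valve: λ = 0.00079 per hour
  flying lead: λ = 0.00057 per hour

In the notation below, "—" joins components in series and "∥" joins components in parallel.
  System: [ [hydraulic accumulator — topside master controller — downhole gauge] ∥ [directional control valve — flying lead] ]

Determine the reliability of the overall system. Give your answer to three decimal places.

R(hydraulic accumulator) = exp(−0.00031 × 400) = 0.88338
R(topside master controller) = exp(−0.00065 × 400) = 0.77105
R(downhole gauge) = exp(−0.00052 × 400) = 0.81221
R(directional control valve) = exp(−0.00079 × 400) = 0.72906
R(flying lead) = exp(−0.00057 × 400) = 0.79612
Series (hydraulic accumulator, topside master controller, and downhole gauge): 0.88338 × 0.77105 × 0.81221 = 0.55322
Series (directional control valve and flying lead): 0.72906 × 0.79612 = 0.58042
Parallel ([0.55322] and [0.58042]): 1 − (1 − 0.55322)(1 − 0.58042) = 0.813

0.813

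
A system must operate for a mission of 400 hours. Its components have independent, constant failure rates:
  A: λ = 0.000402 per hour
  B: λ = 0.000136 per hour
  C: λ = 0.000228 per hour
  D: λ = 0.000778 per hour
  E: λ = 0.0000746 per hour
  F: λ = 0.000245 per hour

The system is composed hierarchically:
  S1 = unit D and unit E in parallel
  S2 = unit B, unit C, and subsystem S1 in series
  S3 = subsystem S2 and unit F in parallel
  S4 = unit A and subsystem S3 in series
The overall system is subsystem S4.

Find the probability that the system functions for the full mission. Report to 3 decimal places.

R(A) = exp(−0.000402 × 400) = 0.85146
R(B) = exp(−0.000136 × 400) = 0.94705
R(C) = exp(−0.000228 × 400) = 0.91284
R(D) = exp(−0.000778 × 400) = 0.73257
R(E) = exp(−0.0000746 × 400) = 0.97060
R(F) = exp(−0.000245 × 400) = 0.90665
Parallel (D and E): 1 − (1 − 0.73257)(1 − 0.97060) = 0.99214
Series (B, C, and [0.99214]): 0.94705 × 0.91284 × 0.99214 = 0.85771
Parallel ([0.85771] and F): 1 − (1 − 0.85771)(1 − 0.90665) = 0.98672
Series (A and [0.98672]): 0.85146 × 0.98672 = 0.840

0.840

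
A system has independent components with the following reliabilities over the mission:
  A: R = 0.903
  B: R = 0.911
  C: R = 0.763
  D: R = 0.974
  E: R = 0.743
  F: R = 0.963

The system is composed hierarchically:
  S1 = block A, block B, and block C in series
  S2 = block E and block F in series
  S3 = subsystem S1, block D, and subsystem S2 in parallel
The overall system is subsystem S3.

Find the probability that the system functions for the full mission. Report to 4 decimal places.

0.9972

Series (A, B, and C): 0.903000 × 0.911000 × 0.763000 = 0.627669
Series (E and F): 0.743000 × 0.963000 = 0.715509
Parallel ([0.627669], D, and [0.715509]): 1 − (1 − 0.627669)(1 − 0.974000)(1 − 0.715509) = 0.9972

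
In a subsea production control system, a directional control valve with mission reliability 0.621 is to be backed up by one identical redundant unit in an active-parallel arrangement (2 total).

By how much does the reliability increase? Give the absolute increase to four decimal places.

0.2354

R_before = 0.621
R_after = 1 − (1 − 0.621)^2 = 0.8564
ΔR = 0.8564 − 0.621 = 0.2354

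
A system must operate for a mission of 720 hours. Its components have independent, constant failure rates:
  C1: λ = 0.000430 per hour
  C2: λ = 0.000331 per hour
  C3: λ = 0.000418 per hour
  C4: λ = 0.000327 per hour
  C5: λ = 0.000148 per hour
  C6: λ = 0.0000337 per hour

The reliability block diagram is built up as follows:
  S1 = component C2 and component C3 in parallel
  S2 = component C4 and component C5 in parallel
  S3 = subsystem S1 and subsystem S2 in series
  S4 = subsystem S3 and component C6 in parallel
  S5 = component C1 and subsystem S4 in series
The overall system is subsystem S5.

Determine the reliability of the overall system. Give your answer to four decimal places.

0.7324

R(C1) = exp(−0.000430 × 720) = 0.733740
R(C2) = exp(−0.000331 × 720) = 0.787951
R(C3) = exp(−0.000418 × 720) = 0.740107
R(C4) = exp(−0.000327 × 720) = 0.790223
R(C5) = exp(−0.000148 × 720) = 0.898921
R(C6) = exp(−0.0000337 × 720) = 0.976028
Parallel (C2 and C3): 1 − (1 − 0.787951)(1 − 0.740107) = 0.944890
Parallel (C4 and C5): 1 − (1 − 0.790223)(1 − 0.898921) = 0.978796
Series ([0.944890] and [0.978796]): 0.944890 × 0.978796 = 0.924855
Parallel ([0.924855] and C6): 1 − (1 − 0.924855)(1 − 0.976028) = 0.998199
Series (C1 and [0.998199]): 0.733740 × 0.998199 = 0.7324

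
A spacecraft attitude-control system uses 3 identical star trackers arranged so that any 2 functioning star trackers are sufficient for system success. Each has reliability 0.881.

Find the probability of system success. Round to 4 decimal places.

0.9609

R = Σ_{i=2}^{3} C(3,i) p^i (1−p)^{3−i} with p = 0.881
C(3,2)·0.881^2·0.119^1 = 0.277089
C(3,3)·0.881^3·0.119^0 = 0.683798
Sum = 0.9609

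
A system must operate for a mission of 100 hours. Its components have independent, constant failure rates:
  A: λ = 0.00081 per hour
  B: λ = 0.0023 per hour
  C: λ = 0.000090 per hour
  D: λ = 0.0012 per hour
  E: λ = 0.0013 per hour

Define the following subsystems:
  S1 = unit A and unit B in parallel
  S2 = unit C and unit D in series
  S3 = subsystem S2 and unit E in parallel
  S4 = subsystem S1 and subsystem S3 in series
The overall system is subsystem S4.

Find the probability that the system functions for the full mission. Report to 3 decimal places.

R(A) = exp(−0.00081 × 100) = 0.92219
R(B) = exp(−0.0023 × 100) = 0.79453
R(C) = exp(−0.000090 × 100) = 0.99104
R(D) = exp(−0.0012 × 100) = 0.88692
R(E) = exp(−0.0013 × 100) = 0.87810
Parallel (A and B): 1 − (1 − 0.92219)(1 − 0.79453) = 0.98401
Series (C and D): 0.99104 × 0.88692 = 0.87897
Parallel ([0.87897] and E): 1 − (1 − 0.87897)(1 − 0.87810) = 0.98525
Series ([0.98401] and [0.98525]): 0.98401 × 0.98525 = 0.969

0.969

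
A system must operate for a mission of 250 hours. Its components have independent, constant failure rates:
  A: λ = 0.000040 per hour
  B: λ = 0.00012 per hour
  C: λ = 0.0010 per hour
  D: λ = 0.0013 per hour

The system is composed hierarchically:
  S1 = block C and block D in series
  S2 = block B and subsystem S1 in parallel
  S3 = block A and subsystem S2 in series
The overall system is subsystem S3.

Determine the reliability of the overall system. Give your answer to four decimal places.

0.9773

R(A) = exp(−0.000040 × 250) = 0.990050
R(B) = exp(−0.00012 × 250) = 0.970446
R(C) = exp(−0.0010 × 250) = 0.778801
R(D) = exp(−0.0013 × 250) = 0.722527
Series (C and D): 0.778801 × 0.722527 = 0.562705
Parallel (B and [0.562705]): 1 − (1 − 0.970446)(1 − 0.562705) = 0.987076
Series (A and [0.987076]): 0.990050 × 0.987076 = 0.9773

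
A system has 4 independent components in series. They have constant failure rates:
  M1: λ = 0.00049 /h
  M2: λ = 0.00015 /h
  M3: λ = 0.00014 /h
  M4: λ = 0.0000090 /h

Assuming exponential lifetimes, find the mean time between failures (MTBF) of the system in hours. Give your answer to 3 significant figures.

Series of exponential components: λ_sys = Σ λ_i
λ_sys = 0.00049 + 0.00015 + 0.00014 + 0.0000090 = 7.8900e-04 /h
MTBF = 1 / λ_sys = 1270 h

1270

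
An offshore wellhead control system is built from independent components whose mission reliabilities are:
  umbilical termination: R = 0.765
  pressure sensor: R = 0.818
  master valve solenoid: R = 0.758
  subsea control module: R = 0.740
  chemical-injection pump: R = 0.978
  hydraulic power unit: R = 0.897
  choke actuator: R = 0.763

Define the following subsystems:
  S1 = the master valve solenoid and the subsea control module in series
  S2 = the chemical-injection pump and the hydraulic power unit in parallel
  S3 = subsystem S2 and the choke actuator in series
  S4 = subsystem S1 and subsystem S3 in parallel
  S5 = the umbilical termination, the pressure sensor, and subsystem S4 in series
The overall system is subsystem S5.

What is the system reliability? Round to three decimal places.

0.560

Series (master valve solenoid and subsea control module): 0.75800 × 0.74000 = 0.56092
Parallel (chemical-injection pump and hydraulic power unit): 1 − (1 − 0.97800)(1 − 0.89700) = 0.99773
Series ([0.99773] and choke actuator): 0.99773 × 0.76300 = 0.76127
Parallel ([0.56092] and [0.76127]): 1 − (1 − 0.56092)(1 − 0.76127) = 0.89518
Series (umbilical termination, pressure sensor, and [0.89518]): 0.76500 × 0.81800 × 0.89518 = 0.560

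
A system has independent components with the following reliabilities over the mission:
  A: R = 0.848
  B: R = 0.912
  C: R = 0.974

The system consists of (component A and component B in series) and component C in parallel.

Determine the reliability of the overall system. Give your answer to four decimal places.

0.9941

Series (A and B): 0.848000 × 0.912000 = 0.773376
Parallel ([0.773376] and C): 1 − (1 − 0.773376)(1 − 0.974000) = 0.9941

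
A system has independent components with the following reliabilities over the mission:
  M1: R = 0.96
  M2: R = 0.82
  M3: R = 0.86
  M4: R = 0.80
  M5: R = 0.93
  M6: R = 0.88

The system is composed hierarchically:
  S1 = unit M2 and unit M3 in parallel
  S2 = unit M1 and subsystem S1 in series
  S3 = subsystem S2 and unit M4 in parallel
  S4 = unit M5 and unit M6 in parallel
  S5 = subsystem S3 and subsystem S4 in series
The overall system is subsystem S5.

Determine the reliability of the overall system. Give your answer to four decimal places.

Parallel (M2 and M3): 1 − (1 − 0.820000)(1 − 0.860000) = 0.974800
Series (M1 and [0.974800]): 0.960000 × 0.974800 = 0.935808
Parallel ([0.935808] and M4): 1 − (1 − 0.935808)(1 − 0.800000) = 0.987162
Parallel (M5 and M6): 1 − (1 − 0.930000)(1 − 0.880000) = 0.991600
Series ([0.987162] and [0.991600]): 0.987162 × 0.991600 = 0.9789

0.9789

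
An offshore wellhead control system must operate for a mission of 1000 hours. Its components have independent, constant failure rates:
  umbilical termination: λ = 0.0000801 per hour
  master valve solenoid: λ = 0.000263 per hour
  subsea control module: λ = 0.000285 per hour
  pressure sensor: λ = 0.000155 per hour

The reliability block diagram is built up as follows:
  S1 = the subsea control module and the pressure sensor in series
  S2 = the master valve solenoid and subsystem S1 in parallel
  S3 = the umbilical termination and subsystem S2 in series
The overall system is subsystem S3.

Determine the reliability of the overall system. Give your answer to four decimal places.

R(umbilical termination) = exp(−0.0000801 × 1000) = 0.923024
R(master valve solenoid) = exp(−0.000263 × 1000) = 0.768742
R(subsea control module) = exp(−0.000285 × 1000) = 0.752014
R(pressure sensor) = exp(−0.000155 × 1000) = 0.856415
Series (subsea control module and pressure sensor): 0.752014 × 0.856415 = 0.644036
Parallel (master valve solenoid and [0.644036]): 1 − (1 − 0.768742)(1 − 0.644036) = 0.917680
Series (umbilical termination and [0.917680]): 0.923024 × 0.917680 = 0.8470

0.8470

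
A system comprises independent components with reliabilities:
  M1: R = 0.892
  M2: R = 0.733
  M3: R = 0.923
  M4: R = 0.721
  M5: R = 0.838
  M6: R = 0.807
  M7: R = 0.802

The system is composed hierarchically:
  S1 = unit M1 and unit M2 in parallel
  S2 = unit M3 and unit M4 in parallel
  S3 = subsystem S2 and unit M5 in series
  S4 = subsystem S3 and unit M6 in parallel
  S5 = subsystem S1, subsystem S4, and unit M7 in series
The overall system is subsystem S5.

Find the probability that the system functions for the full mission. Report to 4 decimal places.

0.7518

Parallel (M1 and M2): 1 − (1 − 0.892000)(1 − 0.733000) = 0.971164
Parallel (M3 and M4): 1 − (1 − 0.923000)(1 − 0.721000) = 0.978517
Series ([0.978517] and M5): 0.978517 × 0.838000 = 0.819997
Parallel ([0.819997] and M6): 1 − (1 − 0.819997)(1 − 0.807000) = 0.965259
Series ([0.971164], [0.965259], and M7): 0.971164 × 0.965259 × 0.802000 = 0.7518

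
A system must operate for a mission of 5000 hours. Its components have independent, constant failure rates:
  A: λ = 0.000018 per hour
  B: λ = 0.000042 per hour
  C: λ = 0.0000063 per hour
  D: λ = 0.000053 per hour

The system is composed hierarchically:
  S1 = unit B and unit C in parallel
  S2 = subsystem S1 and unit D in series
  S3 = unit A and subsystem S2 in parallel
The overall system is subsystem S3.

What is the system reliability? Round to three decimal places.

0.980

R(A) = exp(−0.000018 × 5000) = 0.91393
R(B) = exp(−0.000042 × 5000) = 0.81058
R(C) = exp(−0.0000063 × 5000) = 0.96899
R(D) = exp(−0.000053 × 5000) = 0.76721
Parallel (B and C): 1 − (1 − 0.81058)(1 − 0.96899) = 0.99413
Series ([0.99413] and D): 0.99413 × 0.76721 = 0.76271
Parallel (A and [0.76271]): 1 − (1 − 0.91393)(1 − 0.76271) = 0.980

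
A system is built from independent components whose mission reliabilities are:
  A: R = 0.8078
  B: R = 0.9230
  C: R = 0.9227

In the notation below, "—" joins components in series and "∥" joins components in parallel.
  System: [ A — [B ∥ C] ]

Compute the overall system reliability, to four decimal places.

Parallel (B and C): 1 − (1 − 0.923000)(1 − 0.922700) = 0.994048
Series (A and [0.994048]): 0.807800 × 0.994048 = 0.8030

0.8030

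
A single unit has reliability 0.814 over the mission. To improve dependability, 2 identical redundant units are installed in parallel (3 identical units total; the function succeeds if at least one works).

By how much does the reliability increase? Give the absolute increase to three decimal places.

0.180

R_before = 0.814
R_after = 1 − (1 − 0.814)^3 = 0.994
ΔR = 0.994 − 0.814 = 0.180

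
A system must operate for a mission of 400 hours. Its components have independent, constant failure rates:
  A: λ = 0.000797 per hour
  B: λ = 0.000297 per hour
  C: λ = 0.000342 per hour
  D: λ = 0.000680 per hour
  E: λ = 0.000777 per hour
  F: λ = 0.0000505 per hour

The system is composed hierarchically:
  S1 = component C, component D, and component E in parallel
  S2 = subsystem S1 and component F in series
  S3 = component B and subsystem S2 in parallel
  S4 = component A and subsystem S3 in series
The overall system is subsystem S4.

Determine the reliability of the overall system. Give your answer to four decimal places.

0.7247

R(A) = exp(−0.000797 × 400) = 0.727021
R(B) = exp(−0.000297 × 400) = 0.887985
R(C) = exp(−0.000342 × 400) = 0.872145
R(D) = exp(−0.000680 × 400) = 0.761854
R(E) = exp(−0.000777 × 400) = 0.732860
R(F) = exp(−0.0000505 × 400) = 0.980003
Parallel (C, D, and E): 1 − (1 − 0.872145)(1 − 0.761854)(1 − 0.732860) = 0.991866
Series ([0.991866] and F): 0.991866 × 0.980003 = 0.972032
Parallel (B and [0.972032]): 1 − (1 − 0.887985)(1 − 0.972032) = 0.996867
Series (A and [0.996867]): 0.727021 × 0.996867 = 0.7247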